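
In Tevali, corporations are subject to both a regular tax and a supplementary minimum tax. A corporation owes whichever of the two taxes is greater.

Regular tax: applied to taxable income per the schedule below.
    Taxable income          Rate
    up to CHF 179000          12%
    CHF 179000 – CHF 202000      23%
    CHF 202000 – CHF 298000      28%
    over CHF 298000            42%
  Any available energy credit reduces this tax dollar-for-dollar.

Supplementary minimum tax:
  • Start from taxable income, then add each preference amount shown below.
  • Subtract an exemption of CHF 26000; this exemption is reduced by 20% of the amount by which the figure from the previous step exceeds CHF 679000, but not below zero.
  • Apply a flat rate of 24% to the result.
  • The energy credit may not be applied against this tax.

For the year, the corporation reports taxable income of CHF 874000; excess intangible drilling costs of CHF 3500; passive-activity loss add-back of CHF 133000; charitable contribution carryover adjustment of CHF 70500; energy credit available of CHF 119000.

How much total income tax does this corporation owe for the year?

CHF 259440

Regular tax:
  CHF 179000 × 12% = CHF 21480
  CHF 23000 × 23% = CHF 5290
  CHF 96000 × 28% = CHF 26880
  CHF 576000 × 42% = CHF 241920
  → CHF 295570
  Less energy credit CHF 119000 → CHF 176570

Supplementary minimum tax:
  Adjusted income: CHF 874000 + CHF 3500 + CHF 133000 + CHF 70500 = CHF 1081000
  Exemption: 20% × (CHF 1081000 − CHF 679000) = CHF 80400 ≥ CHF 26000, so the exemption is fully phased out
  Base: CHF 1081000 − CHF 0 = CHF 1081000
  CHF 1081000 × 24% = CHF 259440

CHF 259440 > CHF 176570, so the supplementary minimum tax is the binding amount.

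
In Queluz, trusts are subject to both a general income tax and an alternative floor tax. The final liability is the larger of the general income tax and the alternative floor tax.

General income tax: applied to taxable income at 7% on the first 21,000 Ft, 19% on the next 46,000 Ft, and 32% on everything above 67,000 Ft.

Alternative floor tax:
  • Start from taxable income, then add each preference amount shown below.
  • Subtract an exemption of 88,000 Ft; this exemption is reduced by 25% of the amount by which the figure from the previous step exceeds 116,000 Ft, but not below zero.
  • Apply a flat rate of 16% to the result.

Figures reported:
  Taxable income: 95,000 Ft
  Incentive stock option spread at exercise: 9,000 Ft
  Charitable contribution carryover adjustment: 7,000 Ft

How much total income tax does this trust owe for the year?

General income tax:
  21,000 Ft × 7% = 1,470 Ft
  46,000 Ft × 19% = 8,740 Ft
  28,000 Ft × 32% = 8,960 Ft
  → 19,170 Ft

Alternative floor tax:
  Adjusted income: 95,000 Ft + 9,000 Ft + 7,000 Ft = 111,000 Ft
  Exemption: 111,000 Ft ≤ 116,000 Ft, so full 88,000 Ft applies
  Base: 111,000 Ft − 88,000 Ft = 23,000 Ft
  23,000 Ft × 16% = 3,680 Ft

19,170 Ft > 3,680 Ft, so the general income tax governs.

19,170 Ft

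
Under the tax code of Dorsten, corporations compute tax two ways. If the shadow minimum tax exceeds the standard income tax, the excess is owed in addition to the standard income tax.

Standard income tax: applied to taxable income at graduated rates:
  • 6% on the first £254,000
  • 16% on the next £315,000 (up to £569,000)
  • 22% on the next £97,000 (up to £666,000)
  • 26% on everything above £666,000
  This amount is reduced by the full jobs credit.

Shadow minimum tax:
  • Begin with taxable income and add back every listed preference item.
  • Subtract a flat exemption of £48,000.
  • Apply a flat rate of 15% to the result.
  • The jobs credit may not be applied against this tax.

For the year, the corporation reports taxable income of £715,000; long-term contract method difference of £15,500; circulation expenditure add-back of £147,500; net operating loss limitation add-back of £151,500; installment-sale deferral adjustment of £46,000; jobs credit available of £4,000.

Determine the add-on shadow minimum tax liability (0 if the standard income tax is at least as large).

Standard income tax:
  £254,000 × 6% = £15,240
  £315,000 × 16% = £50,400
  £97,000 × 22% = £21,340
  £49,000 × 26% = £12,740
  → £99,720
  Less jobs credit £4,000 → £95,720

Shadow minimum tax:
  Adjusted income: £715,000 + £15,500 + £147,500 + £151,500 + £46,000 = £1,075,500
  Less exemption £48,000 → base £1,027,500
  £1,027,500 × 15% = £154,125

Excess of shadow minimum tax over standard income tax: £154,125 − £95,720 = £58,405.

£58,405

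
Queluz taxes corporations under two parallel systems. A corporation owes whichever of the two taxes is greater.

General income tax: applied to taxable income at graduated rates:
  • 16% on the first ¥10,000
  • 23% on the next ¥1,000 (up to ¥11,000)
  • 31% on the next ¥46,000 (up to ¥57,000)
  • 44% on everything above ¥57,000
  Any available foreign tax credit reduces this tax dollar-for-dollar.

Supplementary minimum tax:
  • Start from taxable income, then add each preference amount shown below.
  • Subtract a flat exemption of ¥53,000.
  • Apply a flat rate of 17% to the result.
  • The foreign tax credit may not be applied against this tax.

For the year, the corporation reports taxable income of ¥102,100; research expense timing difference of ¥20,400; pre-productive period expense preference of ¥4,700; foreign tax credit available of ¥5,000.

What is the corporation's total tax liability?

¥30,934

Supplementary minimum tax:
  Adjusted income: ¥102,100 + ¥20,400 + ¥4,700 = ¥127,200
  Less exemption ¥53,000 → base ¥74,200
  ¥74,200 × 17% = ¥12,614

General income tax:
  ¥10,000 × 16% = ¥1,600
  ¥1,000 × 23% = ¥230
  ¥46,000 × 31% = ¥14,260
  ¥45,100 × 44% = ¥19,844
  → ¥35,934
  Less foreign tax credit ¥5,000 → ¥30,934

¥30,934 > ¥12,614, so the general income tax governs.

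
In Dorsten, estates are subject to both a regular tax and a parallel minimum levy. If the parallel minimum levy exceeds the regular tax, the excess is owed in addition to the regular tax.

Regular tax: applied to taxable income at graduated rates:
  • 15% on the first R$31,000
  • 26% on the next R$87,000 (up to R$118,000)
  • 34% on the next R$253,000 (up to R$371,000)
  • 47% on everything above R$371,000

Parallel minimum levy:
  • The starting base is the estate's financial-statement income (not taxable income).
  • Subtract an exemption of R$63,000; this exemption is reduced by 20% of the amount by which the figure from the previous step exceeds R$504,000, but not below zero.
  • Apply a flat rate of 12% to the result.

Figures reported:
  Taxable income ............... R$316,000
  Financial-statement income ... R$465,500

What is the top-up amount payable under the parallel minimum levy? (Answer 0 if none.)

Parallel minimum levy:
  Base (financial-statement income): R$465,500
  Exemption: R$465,500 ≤ R$504,000, so full R$63,000 applies
  Base: R$465,500 − R$63,000 = R$402,500
  R$402,500 × 12% = R$48,300

Regular tax:
  R$31,000 × 15% = R$4,650
  R$87,000 × 26% = R$22,620
  R$198,000 × 34% = R$67,320
  → R$94,590

R$48,300 ≤ R$94,590, so no add-on is due.

R$0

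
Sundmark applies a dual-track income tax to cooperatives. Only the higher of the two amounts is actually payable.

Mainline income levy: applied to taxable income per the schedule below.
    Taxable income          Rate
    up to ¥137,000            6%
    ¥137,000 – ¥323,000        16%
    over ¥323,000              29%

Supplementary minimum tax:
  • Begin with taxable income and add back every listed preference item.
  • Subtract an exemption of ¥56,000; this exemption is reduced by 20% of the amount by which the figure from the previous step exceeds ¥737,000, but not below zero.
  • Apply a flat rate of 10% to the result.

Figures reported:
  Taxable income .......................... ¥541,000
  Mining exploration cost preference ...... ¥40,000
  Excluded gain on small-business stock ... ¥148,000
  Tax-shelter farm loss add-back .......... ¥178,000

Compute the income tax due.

¥101,200

Supplementary minimum tax:
  Adjusted income: ¥541,000 + ¥40,000 + ¥148,000 + ¥178,000 = ¥907,000
  Exemption: ¥56,000 − 20% × (¥907,000 − ¥737,000) = ¥56,000 − ¥34,000 = ¥22,000
  Base: ¥907,000 − ¥22,000 = ¥885,000
  ¥885,000 × 10% = ¥88,500

Mainline income levy:
  ¥137,000 × 6% = ¥8,220
  ¥186,000 × 16% = ¥29,760
  ¥218,000 × 29% = ¥63,220
  → ¥101,200

¥101,200 > ¥88,500, so the mainline income levy governs.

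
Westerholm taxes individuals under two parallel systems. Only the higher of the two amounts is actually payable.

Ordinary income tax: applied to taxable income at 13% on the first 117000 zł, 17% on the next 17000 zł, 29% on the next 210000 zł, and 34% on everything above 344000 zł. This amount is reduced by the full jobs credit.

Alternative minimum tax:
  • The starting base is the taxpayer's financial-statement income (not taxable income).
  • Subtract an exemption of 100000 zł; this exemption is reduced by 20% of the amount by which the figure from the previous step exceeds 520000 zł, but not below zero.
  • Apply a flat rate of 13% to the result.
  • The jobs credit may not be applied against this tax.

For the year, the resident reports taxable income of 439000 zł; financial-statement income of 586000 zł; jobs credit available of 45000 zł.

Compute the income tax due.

Alternative minimum tax:
  Base (financial-statement income): 586000 zł
  Exemption: 100000 zł − 20% × (586000 zł − 520000 zł) = 100000 zł − 13200 zł = 86800 zł
  Base: 586000 zł − 86800 zł = 499200 zł
  499200 zł × 13% = 64896 zł

Ordinary income tax:
  117000 zł × 13% = 15210 zł
  17000 zł × 17% = 2890 zł
  210000 zł × 29% = 60900 zł
  95000 zł × 34% = 32300 zł
  → 111300 zł
  Less jobs credit 45000 zł → 66300 zł

66300 zł > 64896 zł, so the ordinary income tax governs.

66300 zł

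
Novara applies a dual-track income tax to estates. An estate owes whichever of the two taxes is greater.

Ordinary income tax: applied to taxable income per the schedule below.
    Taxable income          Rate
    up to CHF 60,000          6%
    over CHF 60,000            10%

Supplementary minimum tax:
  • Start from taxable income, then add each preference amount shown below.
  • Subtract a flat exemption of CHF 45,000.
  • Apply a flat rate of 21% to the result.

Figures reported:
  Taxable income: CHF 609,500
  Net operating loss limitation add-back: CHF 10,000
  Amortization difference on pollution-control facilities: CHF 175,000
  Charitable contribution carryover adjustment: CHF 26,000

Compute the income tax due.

CHF 162,855

Supplementary minimum tax:
  Adjusted income: CHF 609,500 + CHF 10,000 + CHF 175,000 + CHF 26,000 = CHF 820,500
  Less exemption CHF 45,000 → base CHF 775,500
  CHF 775,500 × 21% = CHF 162,855

Ordinary income tax:
  CHF 60,000 × 6% = CHF 3,600
  CHF 549,500 × 10% = CHF 54,950
  → CHF 58,550

CHF 162,855 > CHF 58,550, so the supplementary minimum tax is the binding amount.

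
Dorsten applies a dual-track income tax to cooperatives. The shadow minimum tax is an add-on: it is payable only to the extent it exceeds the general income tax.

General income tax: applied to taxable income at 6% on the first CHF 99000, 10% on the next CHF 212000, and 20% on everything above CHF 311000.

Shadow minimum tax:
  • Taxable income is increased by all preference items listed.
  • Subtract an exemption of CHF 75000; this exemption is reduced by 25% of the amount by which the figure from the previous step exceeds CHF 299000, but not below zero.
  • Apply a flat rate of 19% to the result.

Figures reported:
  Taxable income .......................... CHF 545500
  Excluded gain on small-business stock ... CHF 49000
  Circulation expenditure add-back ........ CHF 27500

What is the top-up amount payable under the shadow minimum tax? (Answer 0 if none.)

Shadow minimum tax:
  Adjusted income: CHF 545500 + CHF 49000 + CHF 27500 = CHF 622000
  Exemption: 25% × (CHF 622000 − CHF 299000) = CHF 80750 ≥ CHF 75000, so the exemption is fully phased out
  Base: CHF 622000 − CHF 0 = CHF 622000
  CHF 622000 × 19% = CHF 118180

General income tax:
  CHF 99000 × 6% = CHF 5940
  CHF 212000 × 10% = CHF 21200
  CHF 234500 × 20% = CHF 46900
  → CHF 74040

Excess of shadow minimum tax over general income tax: CHF 118180 − CHF 74040 = CHF 44140.

CHF 44140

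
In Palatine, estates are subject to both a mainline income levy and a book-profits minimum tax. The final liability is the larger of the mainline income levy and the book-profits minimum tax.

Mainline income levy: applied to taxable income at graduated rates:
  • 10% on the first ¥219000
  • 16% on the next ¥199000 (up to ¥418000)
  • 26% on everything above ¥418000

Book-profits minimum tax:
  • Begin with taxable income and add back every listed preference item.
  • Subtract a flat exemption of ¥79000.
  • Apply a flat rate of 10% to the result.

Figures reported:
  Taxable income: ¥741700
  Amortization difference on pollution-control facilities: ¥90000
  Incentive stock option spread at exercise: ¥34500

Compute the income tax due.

Mainline income levy:
  ¥219000 × 10% = ¥21900
  ¥199000 × 16% = ¥31840
  ¥323700 × 26% = ¥84162
  → ¥137902

Book-profits minimum tax:
  Adjusted income: ¥741700 + ¥90000 + ¥34500 = ¥866200
  Less exemption ¥79000 → base ¥787200
  ¥787200 × 10% = ¥78720

¥137902 > ¥78720, so the mainline income levy governs.

¥137902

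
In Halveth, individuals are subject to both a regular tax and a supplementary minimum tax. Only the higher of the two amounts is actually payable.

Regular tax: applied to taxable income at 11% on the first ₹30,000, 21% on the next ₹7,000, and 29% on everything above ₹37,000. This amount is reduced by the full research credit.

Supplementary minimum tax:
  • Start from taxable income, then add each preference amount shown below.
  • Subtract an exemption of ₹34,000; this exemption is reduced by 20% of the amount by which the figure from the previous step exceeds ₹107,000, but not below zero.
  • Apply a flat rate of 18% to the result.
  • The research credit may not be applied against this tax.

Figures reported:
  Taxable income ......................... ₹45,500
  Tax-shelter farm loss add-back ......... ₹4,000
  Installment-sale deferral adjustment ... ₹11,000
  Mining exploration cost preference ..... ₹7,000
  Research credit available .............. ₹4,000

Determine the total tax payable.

₹6,030

Regular tax:
  ₹30,000 × 11% = ₹3,300
  ₹7,000 × 21% = ₹1,470
  ₹8,500 × 29% = ₹2,465
  → ₹7,235
  Less research credit ₹4,000 → ₹3,235

Supplementary minimum tax:
  Adjusted income: ₹45,500 + ₹4,000 + ₹11,000 + ₹7,000 = ₹67,500
  Exemption: ₹67,500 ≤ ₹107,000, so full ₹34,000 applies
  Base: ₹67,500 − ₹34,000 = ₹33,500
  ₹33,500 × 18% = ₹6,030

₹6,030 > ₹3,235, so the supplementary minimum tax is the binding amount.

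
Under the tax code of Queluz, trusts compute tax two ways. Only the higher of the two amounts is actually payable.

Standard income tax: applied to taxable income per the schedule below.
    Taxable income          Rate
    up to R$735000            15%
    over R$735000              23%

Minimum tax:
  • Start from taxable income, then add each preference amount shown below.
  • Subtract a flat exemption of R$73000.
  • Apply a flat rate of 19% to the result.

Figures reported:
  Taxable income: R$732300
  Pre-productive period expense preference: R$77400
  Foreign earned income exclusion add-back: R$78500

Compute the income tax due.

R$154888

Standard income tax:
  R$732300 × 15% = R$109845

Minimum tax:
  Adjusted income: R$732300 + R$77400 + R$78500 = R$888200
  Less exemption R$73000 → base R$815200
  R$815200 × 19% = R$154888

R$154888 > R$109845, so the minimum tax is the binding amount.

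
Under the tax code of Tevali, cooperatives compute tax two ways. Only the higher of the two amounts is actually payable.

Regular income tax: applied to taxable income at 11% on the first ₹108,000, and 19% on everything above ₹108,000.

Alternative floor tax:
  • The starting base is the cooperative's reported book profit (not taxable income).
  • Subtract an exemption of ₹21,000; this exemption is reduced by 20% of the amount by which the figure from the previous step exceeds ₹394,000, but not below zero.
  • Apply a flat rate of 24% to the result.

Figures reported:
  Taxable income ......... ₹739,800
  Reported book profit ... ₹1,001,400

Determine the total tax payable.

₹240,336

Regular income tax:
  ₹108,000 × 11% = ₹11,880
  ₹631,800 × 19% = ₹120,042
  → ₹131,922

Alternative floor tax:
  Base (reported book profit): ₹1,001,400
  Exemption: 20% × (₹1,001,400 − ₹394,000) = ₹121,480 ≥ ₹21,000, so the exemption is fully phased out
  Base: ₹1,001,400 − ₹0 = ₹1,001,400
  ₹1,001,400 × 24% = ₹240,336

₹240,336 > ₹131,922, so the alternative floor tax is the binding amount.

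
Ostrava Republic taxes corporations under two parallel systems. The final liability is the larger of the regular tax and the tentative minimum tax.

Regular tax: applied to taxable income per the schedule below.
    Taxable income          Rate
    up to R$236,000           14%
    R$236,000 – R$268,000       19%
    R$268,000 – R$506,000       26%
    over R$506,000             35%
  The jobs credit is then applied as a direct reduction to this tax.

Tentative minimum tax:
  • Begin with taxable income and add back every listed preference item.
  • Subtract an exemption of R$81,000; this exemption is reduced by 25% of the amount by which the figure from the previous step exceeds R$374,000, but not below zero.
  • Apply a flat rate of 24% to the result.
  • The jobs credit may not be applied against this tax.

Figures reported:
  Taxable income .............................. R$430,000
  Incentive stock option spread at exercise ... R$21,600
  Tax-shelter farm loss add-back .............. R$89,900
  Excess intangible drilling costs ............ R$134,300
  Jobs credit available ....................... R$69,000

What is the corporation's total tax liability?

Tentative minimum tax:
  Adjusted income: R$430,000 + R$21,600 + R$89,900 + R$134,300 = R$675,800
  Exemption: R$81,000 − 25% × (R$675,800 − R$374,000) = R$81,000 − R$75,450 = R$5,550
  Base: R$675,800 − R$5,550 = R$670,250
  R$670,250 × 24% = R$160,860

Regular tax:
  R$236,000 × 14% = R$33,040
  R$32,000 × 19% = R$6,080
  R$162,000 × 26% = R$42,120
  → R$81,240
  Less jobs credit R$69,000 → R$12,240

R$160,860 > R$12,240, so the tentative minimum tax is the binding amount.

R$160,860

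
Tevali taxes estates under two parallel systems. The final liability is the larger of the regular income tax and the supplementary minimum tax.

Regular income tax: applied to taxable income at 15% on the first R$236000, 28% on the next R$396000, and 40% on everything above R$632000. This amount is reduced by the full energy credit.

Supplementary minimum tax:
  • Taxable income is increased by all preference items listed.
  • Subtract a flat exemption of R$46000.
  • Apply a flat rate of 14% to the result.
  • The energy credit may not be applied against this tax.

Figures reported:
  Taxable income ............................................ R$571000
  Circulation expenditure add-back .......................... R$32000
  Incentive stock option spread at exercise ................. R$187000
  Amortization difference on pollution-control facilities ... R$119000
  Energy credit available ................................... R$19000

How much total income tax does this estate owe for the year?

R$120820

Regular income tax:
  R$236000 × 15% = R$35400
  R$335000 × 28% = R$93800
  → R$129200
  Less energy credit R$19000 → R$110200

Supplementary minimum tax:
  Adjusted income: R$571000 + R$32000 + R$187000 + R$119000 = R$909000
  Less exemption R$46000 → base R$863000
  R$863000 × 14% = R$120820

R$120820 > R$110200, so the supplementary minimum tax is the binding amount.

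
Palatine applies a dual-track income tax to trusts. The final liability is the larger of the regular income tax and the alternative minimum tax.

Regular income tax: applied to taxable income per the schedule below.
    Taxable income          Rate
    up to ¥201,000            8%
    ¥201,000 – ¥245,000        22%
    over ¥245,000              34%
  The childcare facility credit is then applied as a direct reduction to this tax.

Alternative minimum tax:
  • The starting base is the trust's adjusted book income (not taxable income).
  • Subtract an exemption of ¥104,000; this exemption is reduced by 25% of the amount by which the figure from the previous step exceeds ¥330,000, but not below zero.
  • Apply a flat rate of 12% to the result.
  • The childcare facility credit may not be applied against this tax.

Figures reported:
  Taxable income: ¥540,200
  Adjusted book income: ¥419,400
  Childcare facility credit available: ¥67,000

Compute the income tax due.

Alternative minimum tax:
  Base (adjusted book income): ¥419,400
  Exemption: ¥104,000 − 25% × (¥419,400 − ¥330,000) = ¥104,000 − ¥22,350 = ¥81,650
  Base: ¥419,400 − ¥81,650 = ¥337,750
  ¥337,750 × 12% = ¥40,530

Regular income tax:
  ¥201,000 × 8% = ¥16,080
  ¥44,000 × 22% = ¥9,680
  ¥295,200 × 34% = ¥100,368
  → ¥126,128
  Less childcare facility credit ¥67,000 → ¥59,128

¥59,128 > ¥40,530, so the regular income tax governs.

¥59,128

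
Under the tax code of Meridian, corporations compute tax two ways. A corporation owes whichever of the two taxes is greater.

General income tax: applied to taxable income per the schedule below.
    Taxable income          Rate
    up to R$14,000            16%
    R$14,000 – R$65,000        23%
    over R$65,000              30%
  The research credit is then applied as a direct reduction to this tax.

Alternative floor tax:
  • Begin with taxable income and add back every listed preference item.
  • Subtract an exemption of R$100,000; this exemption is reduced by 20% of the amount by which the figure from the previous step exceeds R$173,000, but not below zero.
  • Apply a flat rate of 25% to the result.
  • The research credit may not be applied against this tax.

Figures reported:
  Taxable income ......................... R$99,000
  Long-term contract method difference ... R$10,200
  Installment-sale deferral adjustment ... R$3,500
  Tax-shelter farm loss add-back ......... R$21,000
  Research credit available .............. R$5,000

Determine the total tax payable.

General income tax:
  R$14,000 × 16% = R$2,240
  R$51,000 × 23% = R$11,730
  R$34,000 × 30% = R$10,200
  → R$24,170
  Less research credit R$5,000 → R$19,170

Alternative floor tax:
  Adjusted income: R$99,000 + R$10,200 + R$3,500 + R$21,000 = R$133,700
  Exemption: R$133,700 ≤ R$173,000, so full R$100,000 applies
  Base: R$133,700 − R$100,000 = R$33,700
  R$33,700 × 25% = R$8,425

R$19,170 > R$8,425, so the general income tax governs.

R$19,170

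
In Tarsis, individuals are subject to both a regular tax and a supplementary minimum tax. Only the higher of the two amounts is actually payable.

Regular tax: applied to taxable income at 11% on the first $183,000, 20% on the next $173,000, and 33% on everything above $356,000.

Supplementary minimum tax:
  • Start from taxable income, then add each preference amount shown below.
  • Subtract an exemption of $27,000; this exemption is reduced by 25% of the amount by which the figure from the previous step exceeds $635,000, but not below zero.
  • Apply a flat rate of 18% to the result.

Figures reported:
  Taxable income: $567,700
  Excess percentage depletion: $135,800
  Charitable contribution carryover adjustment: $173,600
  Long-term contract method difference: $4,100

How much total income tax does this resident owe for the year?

Regular tax:
  $183,000 × 11% = $20,130
  $173,000 × 20% = $34,600
  $211,700 × 33% = $69,861
  → $124,591

Supplementary minimum tax:
  Adjusted income: $567,700 + $135,800 + $173,600 + $4,100 = $881,200
  Exemption: 25% × ($881,200 − $635,000) = $61,550 ≥ $27,000, so the exemption is fully phased out
  Base: $881,200 − $0 = $881,200
  $881,200 × 18% = $158,616

$158,616 > $124,591, so the supplementary minimum tax is the binding amount.

$158,616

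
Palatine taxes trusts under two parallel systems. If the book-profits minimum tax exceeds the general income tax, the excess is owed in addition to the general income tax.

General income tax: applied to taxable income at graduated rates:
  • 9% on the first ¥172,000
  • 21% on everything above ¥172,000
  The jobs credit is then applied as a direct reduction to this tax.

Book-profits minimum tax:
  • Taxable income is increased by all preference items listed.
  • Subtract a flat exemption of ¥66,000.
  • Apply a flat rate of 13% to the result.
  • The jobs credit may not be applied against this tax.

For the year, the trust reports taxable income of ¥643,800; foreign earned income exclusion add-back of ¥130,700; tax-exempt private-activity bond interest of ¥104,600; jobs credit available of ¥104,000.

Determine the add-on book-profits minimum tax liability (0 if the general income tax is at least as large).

¥95,145

Book-profits minimum tax:
  Adjusted income: ¥643,800 + ¥130,700 + ¥104,600 = ¥879,100
  Less exemption ¥66,000 → base ¥813,100
  ¥813,100 × 13% = ¥105,703

General income tax:
  ¥172,000 × 9% = ¥15,480
  ¥471,800 × 21% = ¥99,078
  → ¥114,558
  Less jobs credit ¥104,000 → ¥10,558

Excess of book-profits minimum tax over general income tax: ¥105,703 − ¥10,558 = ¥95,145.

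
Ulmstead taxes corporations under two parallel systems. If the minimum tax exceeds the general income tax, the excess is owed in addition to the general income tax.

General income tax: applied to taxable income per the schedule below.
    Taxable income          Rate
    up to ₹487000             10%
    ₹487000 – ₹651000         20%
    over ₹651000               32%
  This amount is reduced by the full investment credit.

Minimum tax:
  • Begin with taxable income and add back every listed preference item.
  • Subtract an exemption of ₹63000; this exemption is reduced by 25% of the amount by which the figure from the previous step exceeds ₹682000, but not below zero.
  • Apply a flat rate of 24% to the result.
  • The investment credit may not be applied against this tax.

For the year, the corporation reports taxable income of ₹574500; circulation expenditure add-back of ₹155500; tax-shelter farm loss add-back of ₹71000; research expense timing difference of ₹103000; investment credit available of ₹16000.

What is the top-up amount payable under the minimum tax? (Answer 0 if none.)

General income tax:
  ₹487000 × 10% = ₹48700
  ₹87500 × 20% = ₹17500
  → ₹66200
  Less investment credit ₹16000 → ₹50200

Minimum tax:
  Adjusted income: ₹574500 + ₹155500 + ₹71000 + ₹103000 = ₹904000
  Exemption: ₹63000 − 25% × (₹904000 − ₹682000) = ₹63000 − ₹55500 = ₹7500
  Base: ₹904000 − ₹7500 = ₹896500
  ₹896500 × 24% = ₹215160

Excess of minimum tax over general income tax: ₹215160 − ₹50200 = ₹164960.

₹164960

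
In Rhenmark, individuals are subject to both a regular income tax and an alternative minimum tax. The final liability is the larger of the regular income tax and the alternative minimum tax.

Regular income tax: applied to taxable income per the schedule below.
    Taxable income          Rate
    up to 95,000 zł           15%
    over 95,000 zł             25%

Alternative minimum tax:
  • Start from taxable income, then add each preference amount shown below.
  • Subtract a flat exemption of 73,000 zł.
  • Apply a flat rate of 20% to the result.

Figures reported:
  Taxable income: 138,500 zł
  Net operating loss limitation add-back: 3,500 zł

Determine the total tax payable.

25,125 zł

Alternative minimum tax:
  Adjusted income: 138,500 zł + 3,500 zł = 142,000 zł
  Less exemption 73,000 zł → base 69,000 zł
  69,000 zł × 20% = 13,800 zł

Regular income tax:
  95,000 zł × 15% = 14,250 zł
  43,500 zł × 25% = 10,875 zł
  → 25,125 zł

25,125 zł > 13,800 zł, so the regular income tax governs.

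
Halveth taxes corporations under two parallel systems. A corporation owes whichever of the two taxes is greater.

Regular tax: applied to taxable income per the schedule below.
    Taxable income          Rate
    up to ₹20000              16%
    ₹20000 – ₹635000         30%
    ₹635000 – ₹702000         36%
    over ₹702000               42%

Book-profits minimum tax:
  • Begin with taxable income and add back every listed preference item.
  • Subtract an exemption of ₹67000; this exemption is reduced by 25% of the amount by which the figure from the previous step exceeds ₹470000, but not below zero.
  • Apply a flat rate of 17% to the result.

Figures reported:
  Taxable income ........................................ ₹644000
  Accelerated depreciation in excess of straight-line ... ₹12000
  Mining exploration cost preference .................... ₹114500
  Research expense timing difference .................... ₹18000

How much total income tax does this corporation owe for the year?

Regular tax:
  ₹20000 × 16% = ₹3200
  ₹615000 × 30% = ₹184500
  ₹9000 × 36% = ₹3240
  → ₹190940

Book-profits minimum tax:
  Adjusted income: ₹644000 + ₹12000 + ₹114500 + ₹18000 = ₹788500
  Exemption: 25% × (₹788500 − ₹470000) = ₹79625 ≥ ₹67000, so the exemption is fully phased out
  Base: ₹788500 − ₹0 = ₹788500
  ₹788500 × 17% = ₹134045

₹190940 > ₹134045, so the regular tax governs.

₹190940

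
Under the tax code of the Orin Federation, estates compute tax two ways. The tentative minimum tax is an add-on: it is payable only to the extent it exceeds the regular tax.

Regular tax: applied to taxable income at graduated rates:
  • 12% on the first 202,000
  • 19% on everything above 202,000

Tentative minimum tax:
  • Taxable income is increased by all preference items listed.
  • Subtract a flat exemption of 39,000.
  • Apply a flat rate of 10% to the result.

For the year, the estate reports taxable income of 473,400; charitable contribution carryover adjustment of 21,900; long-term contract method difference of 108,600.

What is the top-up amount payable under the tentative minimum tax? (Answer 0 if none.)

0

Tentative minimum tax:
  Adjusted income: 473,400 + 21,900 + 108,600 = 603,900
  Less exemption 39,000 → base 564,900
  564,900 × 10% = 56,490

Regular tax:
  202,000 × 12% = 24,240
  271,400 × 19% = 51,566
  → 75,806

56,490 ≤ 75,806, so no add-on is due.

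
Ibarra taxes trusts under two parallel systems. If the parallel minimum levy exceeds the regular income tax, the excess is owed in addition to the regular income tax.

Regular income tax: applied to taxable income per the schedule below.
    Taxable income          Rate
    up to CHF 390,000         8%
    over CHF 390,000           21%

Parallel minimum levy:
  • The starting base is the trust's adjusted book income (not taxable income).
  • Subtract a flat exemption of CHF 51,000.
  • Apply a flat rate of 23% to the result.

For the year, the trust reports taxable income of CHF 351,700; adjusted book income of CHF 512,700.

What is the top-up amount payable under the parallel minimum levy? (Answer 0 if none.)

CHF 78,055

Parallel minimum levy:
  Base (adjusted book income): CHF 512,700
  Less exemption CHF 51,000 → base CHF 461,700
  CHF 461,700 × 23% = CHF 106,191

Regular income tax:
  CHF 351,700 × 8% = CHF 28,136

Excess of parallel minimum levy over regular income tax: CHF 106,191 − CHF 28,136 = CHF 78,055.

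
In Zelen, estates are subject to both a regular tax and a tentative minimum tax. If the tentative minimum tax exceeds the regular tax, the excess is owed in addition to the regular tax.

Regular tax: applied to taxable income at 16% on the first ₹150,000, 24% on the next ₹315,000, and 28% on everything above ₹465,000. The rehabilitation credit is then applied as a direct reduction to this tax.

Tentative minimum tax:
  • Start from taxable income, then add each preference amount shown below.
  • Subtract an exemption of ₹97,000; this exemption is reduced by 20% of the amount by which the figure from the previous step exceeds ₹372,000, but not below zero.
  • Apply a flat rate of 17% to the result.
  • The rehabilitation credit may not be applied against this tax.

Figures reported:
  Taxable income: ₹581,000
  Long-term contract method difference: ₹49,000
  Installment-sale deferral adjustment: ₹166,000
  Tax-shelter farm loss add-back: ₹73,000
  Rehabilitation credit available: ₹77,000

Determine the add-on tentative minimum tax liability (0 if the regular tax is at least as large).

Tentative minimum tax:
  Adjusted income: ₹581,000 + ₹49,000 + ₹166,000 + ₹73,000 = ₹869,000
  Exemption: 20% × (₹869,000 − ₹372,000) = ₹99,400 ≥ ₹97,000, so the exemption is fully phased out
  Base: ₹869,000 − ₹0 = ₹869,000
  ₹869,000 × 17% = ₹147,730

Regular tax:
  ₹150,000 × 16% = ₹24,000
  ₹315,000 × 24% = ₹75,600
  ₹116,000 × 28% = ₹32,480
  → ₹132,080
  Less rehabilitation credit ₹77,000 → ₹55,080

Excess of tentative minimum tax over regular tax: ₹147,730 − ₹55,080 = ₹92,650.

₹92,650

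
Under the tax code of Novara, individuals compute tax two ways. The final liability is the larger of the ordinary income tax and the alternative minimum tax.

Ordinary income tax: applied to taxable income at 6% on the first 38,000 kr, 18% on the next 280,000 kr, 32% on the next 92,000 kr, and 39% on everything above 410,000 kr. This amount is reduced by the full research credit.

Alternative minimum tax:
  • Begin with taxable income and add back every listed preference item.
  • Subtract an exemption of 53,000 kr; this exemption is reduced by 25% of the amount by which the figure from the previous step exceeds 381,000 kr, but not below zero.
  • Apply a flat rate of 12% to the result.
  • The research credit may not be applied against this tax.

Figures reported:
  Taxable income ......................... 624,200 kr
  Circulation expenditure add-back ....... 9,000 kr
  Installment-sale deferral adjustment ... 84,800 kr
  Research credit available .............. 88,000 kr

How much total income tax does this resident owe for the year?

Alternative minimum tax:
  Adjusted income: 624,200 kr + 9,000 kr + 84,800 kr = 718,000 kr
  Exemption: 25% × (718,000 kr − 381,000 kr) = 84,250 kr ≥ 53,000 kr, so the exemption is fully phased out
  Base: 718,000 kr − 0 kr = 718,000 kr
  718,000 kr × 12% = 86,160 kr

Ordinary income tax:
  38,000 kr × 6% = 2,280 kr
  280,000 kr × 18% = 50,400 kr
  92,000 kr × 32% = 29,440 kr
  214,200 kr × 39% = 83,538 kr
  → 165,658 kr
  Less research credit 88,000 kr → 77,658 kr

86,160 kr > 77,658 kr, so the alternative minimum tax is the binding amount.

86,160 kr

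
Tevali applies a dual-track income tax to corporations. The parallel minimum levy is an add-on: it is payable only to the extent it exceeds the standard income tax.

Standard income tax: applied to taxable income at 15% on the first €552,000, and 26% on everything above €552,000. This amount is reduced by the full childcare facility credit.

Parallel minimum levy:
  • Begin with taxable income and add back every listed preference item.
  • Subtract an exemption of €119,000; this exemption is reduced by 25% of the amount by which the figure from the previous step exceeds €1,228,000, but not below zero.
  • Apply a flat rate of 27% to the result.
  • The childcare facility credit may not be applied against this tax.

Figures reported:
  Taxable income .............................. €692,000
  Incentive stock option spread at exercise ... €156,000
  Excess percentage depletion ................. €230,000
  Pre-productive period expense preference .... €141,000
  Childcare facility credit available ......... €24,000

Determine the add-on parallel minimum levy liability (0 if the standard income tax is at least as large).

Parallel minimum levy:
  Adjusted income: €692,000 + €156,000 + €230,000 + €141,000 = €1,219,000
  Exemption: €1,219,000 ≤ €1,228,000, so full €119,000 applies
  Base: €1,219,000 − €119,000 = €1,100,000
  €1,100,000 × 27% = €297,000

Standard income tax:
  €552,000 × 15% = €82,800
  €140,000 × 26% = €36,400
  → €119,200
  Less childcare facility credit €24,000 → €95,200

Excess of parallel minimum levy over standard income tax: €297,000 − €95,200 = €201,800.

€201,800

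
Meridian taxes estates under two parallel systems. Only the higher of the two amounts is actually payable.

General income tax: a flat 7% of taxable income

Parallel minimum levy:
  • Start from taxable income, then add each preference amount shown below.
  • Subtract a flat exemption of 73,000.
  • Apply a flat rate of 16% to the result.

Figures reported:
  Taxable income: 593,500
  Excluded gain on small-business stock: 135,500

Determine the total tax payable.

104,960

General income tax:
  593,500 × 7% = 41,545

Parallel minimum levy:
  Adjusted income: 593,500 + 135,500 = 729,000
  Less exemption 73,000 → base 656,000
  656,000 × 16% = 104,960

104,960 > 41,545, so the parallel minimum levy is the binding amount.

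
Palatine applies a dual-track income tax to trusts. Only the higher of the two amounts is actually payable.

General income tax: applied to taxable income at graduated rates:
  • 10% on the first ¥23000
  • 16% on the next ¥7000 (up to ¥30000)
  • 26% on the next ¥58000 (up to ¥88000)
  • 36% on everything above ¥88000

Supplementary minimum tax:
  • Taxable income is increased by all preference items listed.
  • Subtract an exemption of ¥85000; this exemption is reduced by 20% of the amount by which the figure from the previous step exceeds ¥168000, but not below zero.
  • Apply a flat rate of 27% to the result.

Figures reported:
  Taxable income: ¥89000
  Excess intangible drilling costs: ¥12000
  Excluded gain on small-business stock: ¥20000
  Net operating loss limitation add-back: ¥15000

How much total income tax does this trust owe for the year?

General income tax:
  ¥23000 × 10% = ¥2300
  ¥7000 × 16% = ¥1120
  ¥58000 × 26% = ¥15080
  ¥1000 × 36% = ¥360
  → ¥18860

Supplementary minimum tax:
  Adjusted income: ¥89000 + ¥12000 + ¥20000 + ¥15000 = ¥136000
  Exemption: ¥136000 ≤ ¥168000, so full ¥85000 applies
  Base: ¥136000 − ¥85000 = ¥51000
  ¥51000 × 27% = ¥13770

¥18860 > ¥13770, so the general income tax governs.

¥18860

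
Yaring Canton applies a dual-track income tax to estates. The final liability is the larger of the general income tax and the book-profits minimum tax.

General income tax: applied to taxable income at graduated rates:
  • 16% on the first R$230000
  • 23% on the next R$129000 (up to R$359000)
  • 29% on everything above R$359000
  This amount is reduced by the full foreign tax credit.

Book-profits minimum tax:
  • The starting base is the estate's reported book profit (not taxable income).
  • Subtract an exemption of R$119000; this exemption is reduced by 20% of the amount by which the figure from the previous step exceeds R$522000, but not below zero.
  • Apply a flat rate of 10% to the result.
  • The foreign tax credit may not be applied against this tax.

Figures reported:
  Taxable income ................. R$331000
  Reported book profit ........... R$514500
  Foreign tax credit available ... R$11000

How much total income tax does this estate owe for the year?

R$49030

Book-profits minimum tax:
  Base (reported book profit): R$514500
  Exemption: R$514500 ≤ R$522000, so full R$119000 applies
  Base: R$514500 − R$119000 = R$395500
  R$395500 × 10% = R$39550

General income tax:
  R$230000 × 16% = R$36800
  R$101000 × 23% = R$23230
  → R$60030
  Less foreign tax credit R$11000 → R$49030

R$49030 > R$39550, so the general income tax governs.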